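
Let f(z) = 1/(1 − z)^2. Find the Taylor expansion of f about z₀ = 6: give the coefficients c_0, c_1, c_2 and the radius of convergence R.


Let w = z − z₀, so z = z₀ + w.
Then 1 − z = 1 − (z₀ + w) = (1 − z₀) − w = -5 − w.
f(z) = 1/(-5 − w)^2 = (1/(-5)^2) · (1 − w/(-5))^{−2}.
By the binomial series (1−u)^{−2} = Σ_{n≥0} C(n+1, 1) u^n for |u|<1, with u = w/(-5):
  c_n = C(n+1, 1) / (-5)^(n+2).
  c_0 = 1/(-5)^2 = 1/25.
  c_1 = 2/(-5)^3 = -2/125.
  c_2 = 3/(-5)^4 = 3/625.
The series is valid for |w/d| < 1, i.e. |z − z₀| < |d|.
Radius of convergence: R = |1 − z₀| = |-5| = 5 (distance from z₀ to the singularity z = 1).

c_0 = 1/25, c_1 = -2/125, c_2 = 3/625; R = 5.


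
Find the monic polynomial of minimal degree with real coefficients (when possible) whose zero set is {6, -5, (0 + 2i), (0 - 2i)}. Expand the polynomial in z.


The polynomial is p(z) = ∏_{α ∈ S} (z − α), where S = {6, -5, (0 + 2i), (0 - 2i)}.
Expanding the product yields: p(z) = z^4 -z^3 -26·z^2 -4·z -120.
Note conjugate pairs combine to real quadratics: (z − (0+2i))(z − (0−2i)) = z² + 4.
The resulting polynomial has degree 4 and real coefficients as required.

p(z) = z^4 -z^3 -26·z^2 -4·z -120.


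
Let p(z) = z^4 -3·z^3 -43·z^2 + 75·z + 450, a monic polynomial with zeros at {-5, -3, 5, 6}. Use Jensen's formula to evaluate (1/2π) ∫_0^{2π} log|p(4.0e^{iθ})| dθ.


Zeros: -5, -3, 5, 6; r = 4.0.
Inside |z| < r: -3. Outside (|z| ≥ r): -5, 5, 6.
p(0) = 450, so log|p(0)| = log(450) = 6.1092.
Apply Jensen: I(r) = log|p(0)| + Σ_k log(r/|z_k|), summed over zeros inside |z| < r.
  log(r/|z_k|) for z_k = -3: log(4.0/3) = 0.2877
  Outside zeros (-5, 5, 6) contribute nothing to the Jensen sum.
Sum over inside zeros: 0.2877.
I(r) = log|p(0)| + (inside sum) = 6.1092 + 0.2877 = 6.3969.
Note: since some zeros are outside |z| ≤ r, the simplified n·log(r) form does NOT apply — only the inside zeros contribute.

I(r) ≈ 6.3969.


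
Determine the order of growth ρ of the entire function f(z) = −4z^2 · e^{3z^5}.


M(r) = max_{|z|=r} |-4|·|z|^2·|e^{3z^5}| = 4·r^2 · e^{3r^5} (the factors attain their maxima compatibly on |z|=r). Then log M(r) = log 4 + 2·log r + 3r^5, dominated by the last term, so log log M(r) ~ 5·log r. The polynomial factor -4z^2 contributes only a log r term and does not affect the order. ρ = 5.
Therefore ρ = 5.

Order ρ = 5.


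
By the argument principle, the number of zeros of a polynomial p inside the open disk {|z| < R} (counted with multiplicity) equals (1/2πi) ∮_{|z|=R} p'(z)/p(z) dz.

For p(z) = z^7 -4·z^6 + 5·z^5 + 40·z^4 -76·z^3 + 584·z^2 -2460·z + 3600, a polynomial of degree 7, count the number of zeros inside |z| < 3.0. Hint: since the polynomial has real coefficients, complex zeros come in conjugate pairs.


The zeros of p are: (2 + 1i), (2 - 1i), -4, (-1 + 3i), (-1 - 3i), (3 + 3i), (3 - 3i).
Their magnitudes are: 2.236, 2.236, 4, 3.162, 3.162, 4.243, 4.243.
Zeros with |z| < R = 3.0: (2 + 1i), (2 - 1i).
Count = 2.
By the argument principle, (1/2πi) ∮_{|z|=R} p'(z)/p(z) dz equals exactly this count.

Number of zeros inside |z| < 3.0: 2.


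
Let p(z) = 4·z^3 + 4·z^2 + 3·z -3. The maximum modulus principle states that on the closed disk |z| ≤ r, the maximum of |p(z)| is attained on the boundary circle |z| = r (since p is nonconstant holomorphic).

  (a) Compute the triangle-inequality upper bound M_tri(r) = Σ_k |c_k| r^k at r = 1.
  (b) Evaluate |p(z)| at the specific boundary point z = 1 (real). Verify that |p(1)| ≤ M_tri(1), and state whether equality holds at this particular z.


Coefficients: c_0 = -3, c_1 = 3, c_2 = 4, c_3 = 4. Radius r = 1.
Part (a). Triangle bound: M_tri(r) = Σ_k |c_k| r^k
  = |-3|·1^0 + |3|·1^1 + |4|·1^2 + |4|·1^3
  = 3 + 3 + 4 + 4 = 14.
This bounds M(r) := max_{|z|=r} |p(z)| from above; equality holds iff all terms c_k z^k can be made to align in phase at a single z on |z|=r.
Part (b). At z = 1 (real, on the circle |z| = r):
  p(1) = (-3)·1^0 + (3)·1^1 + (4)·1^2 + (4)·1^3 = 8.
  |p(1)| = 8.
Check: |p(1)| = 8 ≤ 14 = M_tri(1). ✓ Equality does not hold at z = 1 (the coefficients have mixed signs, so the terms do not all align in phase there).

M_tri(1) = 14; |p(1)| = 8; equality at z=1: no.


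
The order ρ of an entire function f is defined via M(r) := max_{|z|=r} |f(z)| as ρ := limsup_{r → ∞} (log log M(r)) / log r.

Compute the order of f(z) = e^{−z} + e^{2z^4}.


Each summand is entire of order 1 and 4 respectively (as in the single-exponential case). The order of a sum is at most the max of the orders, so ρ ≤ 4. For the lower bound: on |z|=r choose arg z so that 2z^4 is real positive; then |e^{2z^4}| = e^{2r^4} while |e^{-1z}| ≤ e^{1r^1} = o(e^{2r^4}). So |f| ≥ e^{2r^4}(1 − o(1)) and ρ ≥ 4. Hence ρ = max(1, 4) = 4.
Therefore ρ = 4.

Order ρ = 4.


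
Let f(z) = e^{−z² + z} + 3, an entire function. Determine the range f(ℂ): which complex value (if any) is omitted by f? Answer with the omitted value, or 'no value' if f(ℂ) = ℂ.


Little Picard bounds the complement of f(ℂ) to at most one point.
The exponent g(z) = −z² + z is a nonconstant polynomial, hence surjective onto ℂ. So e^{g(z)} takes every value in {e^w : w ∈ ℂ} = ℂ ∖ {0}. Adding 3 shifts the range to ℂ ∖ {3}. f omits exactly 3.

Omitted value: 3.


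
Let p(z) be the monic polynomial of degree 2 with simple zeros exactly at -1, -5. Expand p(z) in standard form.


The polynomial is p(z) = ∏_{α ∈ S} (z − α), where S = {-1, -5}.
Expanding the product yields: p(z) = z^2 + 6·z + 5.
The resulting polynomial has degree 2 and real coefficients as required.

p(z) = z^2 + 6·z + 5.


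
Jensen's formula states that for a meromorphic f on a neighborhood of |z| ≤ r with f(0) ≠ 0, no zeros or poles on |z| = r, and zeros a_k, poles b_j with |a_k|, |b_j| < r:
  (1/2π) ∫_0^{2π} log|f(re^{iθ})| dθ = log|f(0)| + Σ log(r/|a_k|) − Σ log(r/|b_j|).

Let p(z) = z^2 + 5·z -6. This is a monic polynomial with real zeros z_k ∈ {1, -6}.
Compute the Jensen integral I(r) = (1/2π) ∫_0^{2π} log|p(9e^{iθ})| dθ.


Zeros: -6, 1; r = 9.
Inside |z| < r: -6, 1. Outside (|z| ≥ r): ∅.
p(0) = -6, so log|p(0)| = log(6) = 1.7918.
Apply Jensen: I(r) = log|p(0)| + Σ_k log(r/|z_k|), summed over zeros inside |z| < r.
  log(r/|z_k|) for z_k = 1: log(9/1) = 2.1972
  log(r/|z_k|) for z_k = -6: log(9/6) = 0.4055
Sum over inside zeros: 2.6027.
I(r) = log|p(0)| + (inside sum) = 1.7918 + 2.6027 = 4.3944.
Closed form (all zeros inside, monic): I(r) = n·log(r) = 2·log(9) = 4.3944. ✓

I(r) ≈ 4.3944.


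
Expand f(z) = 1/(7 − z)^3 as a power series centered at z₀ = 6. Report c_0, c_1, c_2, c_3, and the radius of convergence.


Let w = z − z₀, so z = z₀ + w.
Then 7 − z = 7 − (z₀ + w) = (7 − z₀) − w = 1 − w.
f(z) = 1/(1 − w)^3 = (1/(1)^3) · (1 − w/(1))^{−3}.
By the binomial series (1−u)^{−3} = Σ_{n≥0} C(n+2, 2) u^n for |u|<1, with u = w/(1):
  c_n = C(n+2, 2) / (1)^(n+3).
  c_0 = 1/(1)^3 = 1.
  c_1 = 3/(1)^4 = 3.
  c_2 = 6/(1)^5 = 6.
  c_3 = 10/(1)^6 = 10.
The series is valid for |w/d| < 1, i.e. |z − z₀| < |d|.
Radius of convergence: R = |7 − z₀| = |1| = 1 (distance from z₀ to the singularity z = 7).

c_0 = 1, c_1 = 3, c_2 = 6, c_3 = 10; R = 1.


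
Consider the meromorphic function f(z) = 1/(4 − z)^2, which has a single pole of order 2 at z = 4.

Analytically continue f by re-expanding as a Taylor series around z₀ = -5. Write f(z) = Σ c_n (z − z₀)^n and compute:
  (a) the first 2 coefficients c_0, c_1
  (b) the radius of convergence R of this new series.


Let w = z − z₀, so z = z₀ + w.
Then 4 − z = 4 − (z₀ + w) = (4 − z₀) − w = 9 − w.
f(z) = 1/(9 − w)^2 = (1/(9)^2) · (1 − w/(9))^{−2}.
By the binomial series (1−u)^{−2} = Σ_{n≥0} C(n+1, 1) u^n for |u|<1, with u = w/(9):
  c_n = C(n+1, 1) / (9)^(n+2).
  c_0 = 1/(9)^2 = 1/81.
  c_1 = 2/(9)^3 = 2/729.
The series is valid for |w/d| < 1, i.e. |z − z₀| < |d|.
Radius of convergence: R = |4 − z₀| = |9| = 9 (distance from z₀ to the singularity z = 4).

c_0 = 1/81, c_1 = 2/729; R = 9.


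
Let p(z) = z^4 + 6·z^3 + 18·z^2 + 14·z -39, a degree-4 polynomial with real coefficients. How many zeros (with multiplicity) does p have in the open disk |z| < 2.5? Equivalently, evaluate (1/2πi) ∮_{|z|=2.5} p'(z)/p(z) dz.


The zeros of p are: (-2 + 3i), (-2 - 3i), 1, -3.
Their magnitudes are: 3.606, 3.606, 1, 3.
Zeros with |z| < R = 2.5: 1.
Count = 1.
By the argument principle, (1/2πi) ∮_{|z|=R} p'(z)/p(z) dz equals exactly this count.

Number of zeros inside |z| < 2.5: 1.


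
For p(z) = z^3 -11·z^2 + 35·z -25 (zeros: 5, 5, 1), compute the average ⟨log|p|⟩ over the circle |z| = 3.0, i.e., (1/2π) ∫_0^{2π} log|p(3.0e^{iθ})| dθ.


Zeros: 1, 5, 5; r = 3.0.
Inside |z| < r: 1. Outside (|z| ≥ r): 5, 5.
p(0) = -25, so log|p(0)| = log(25) = 3.2189.
Apply Jensen: I(r) = log|p(0)| + Σ_k log(r/|z_k|), summed over zeros inside |z| < r.
  log(r/|z_k|) for z_k = 1: log(3.0/1) = 1.0986
  Outside zeros (5, 5) contribute nothing to the Jensen sum.
Sum over inside zeros: 1.0986.
I(r) = log|p(0)| + (inside sum) = 3.2189 + 1.0986 = 4.3175.
Note: since some zeros are outside |z| ≤ r, the simplified n·log(r) form does NOT apply — only the inside zeros contribute.

I(r) ≈ 4.3175.


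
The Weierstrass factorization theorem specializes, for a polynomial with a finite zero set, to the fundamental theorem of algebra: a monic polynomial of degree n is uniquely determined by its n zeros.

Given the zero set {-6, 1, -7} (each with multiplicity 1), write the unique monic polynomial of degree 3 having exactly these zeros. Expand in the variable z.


The polynomial is p(z) = ∏_{α ∈ S} (z − α), where S = {-6, 1, -7}.
Expanding the product yields: p(z) = z^3 + 12·z^2 + 29·z -42.
The resulting polynomial has degree 3 and real coefficients as required.

p(z) = z^3 + 12·z^2 + 29·z -42.


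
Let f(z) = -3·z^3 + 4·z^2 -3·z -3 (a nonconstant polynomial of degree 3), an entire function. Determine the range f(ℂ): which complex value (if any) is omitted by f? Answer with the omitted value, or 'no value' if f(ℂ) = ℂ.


Little Picard bounds the complement of f(ℂ) to at most one point.
For every w ∈ ℂ, the equation p(z) − w = 0 is a nonconstant polynomial in z and hence has at least one root by the fundamental theorem of algebra. So p is surjective onto ℂ, omitting no value.

Omitted value: no value.


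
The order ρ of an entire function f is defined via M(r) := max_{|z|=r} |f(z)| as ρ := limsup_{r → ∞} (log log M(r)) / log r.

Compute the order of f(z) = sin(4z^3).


Write sin(w) = (e^{iw} ± e^{−iw})/(2 or 2i), so |sin(w)| ≤ e^{|w|}. With w = 4z^3, |w| ≤ 4r^3 + 0 on |z|=r, giving M(r) ≤ e^{4r^3 + 0} and ρ ≤ 3. For the lower bound, choose z on |z|=r with 4z^3 purely imaginary of modulus 4r^3; then |sin(4z^3)| grows like e^{4r^3}/2, so ρ ≥ 3. Hence ρ = 3.
Therefore ρ = 3.

Order ρ = 3.


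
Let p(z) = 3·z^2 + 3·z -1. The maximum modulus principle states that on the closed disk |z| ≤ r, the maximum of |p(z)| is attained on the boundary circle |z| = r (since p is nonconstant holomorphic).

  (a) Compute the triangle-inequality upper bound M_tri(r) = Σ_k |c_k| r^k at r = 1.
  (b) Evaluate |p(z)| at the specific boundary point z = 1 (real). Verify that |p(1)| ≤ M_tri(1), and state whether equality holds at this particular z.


Coefficients: c_0 = -1, c_1 = 3, c_2 = 3. Radius r = 1.
Part (a). Triangle bound: M_tri(r) = Σ_k |c_k| r^k
  = |-1|·1^0 + |3|·1^1 + |3|·1^2
  = 1 + 3 + 3 = 7.
This bounds M(r) := max_{|z|=r} |p(z)| from above; equality holds iff all terms c_k z^k can be made to align in phase at a single z on |z|=r.
Part (b). At z = 1 (real, on the circle |z| = r):
  p(1) = (-1)·1^0 + (3)·1^1 + (3)·1^2 = 5.
  |p(1)| = 5.
Check: |p(1)| = 5 ≤ 7 = M_tri(1). ✓ Equality does not hold at z = 1 (the coefficients have mixed signs, so the terms do not all align in phase there).

M_tri(1) = 7; |p(1)| = 5; equality at z=1: no.


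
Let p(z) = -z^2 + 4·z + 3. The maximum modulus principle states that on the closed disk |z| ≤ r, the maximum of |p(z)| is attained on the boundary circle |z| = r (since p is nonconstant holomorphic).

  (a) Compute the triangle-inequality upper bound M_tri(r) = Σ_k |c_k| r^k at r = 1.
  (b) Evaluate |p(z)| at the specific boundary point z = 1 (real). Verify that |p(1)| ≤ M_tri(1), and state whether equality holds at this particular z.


Coefficients: c_0 = 3, c_1 = 4, c_2 = -1. Radius r = 1.
Part (a). Triangle bound: M_tri(r) = Σ_k |c_k| r^k
  = |3|·1^0 + |4|·1^1 + |-1|·1^2
  = 3 + 4 + 1 = 8.
This bounds M(r) := max_{|z|=r} |p(z)| from above; equality holds iff all terms c_k z^k can be made to align in phase at a single z on |z|=r.
Part (b). At z = 1 (real, on the circle |z| = r):
  p(1) = (3)·1^0 + (4)·1^1 + (-1)·1^2 = 6.
  |p(1)| = 6.
Check: |p(1)| = 6 ≤ 8 = M_tri(1). ✓ Equality does not hold at z = 1 (the coefficients have mixed signs, so the terms do not all align in phase there).

M_tri(1) = 8; |p(1)| = 6; equality at z=1: no.


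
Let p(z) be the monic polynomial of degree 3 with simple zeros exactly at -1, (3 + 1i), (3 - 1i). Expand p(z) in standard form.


The polynomial is p(z) = ∏_{α ∈ S} (z − α), where S = {-1, (3 + 1i), (3 - 1i)}.
Expanding the product yields: p(z) = z^3 -5·z^2 + 4·z + 10.
Note conjugate pairs combine to real quadratics: (z − (3+1i))(z − (3−1i)) = z² − 6z + 10.
The resulting polynomial has degree 3 and real coefficients as required.

p(z) = z^3 -5·z^2 + 4·z + 10.


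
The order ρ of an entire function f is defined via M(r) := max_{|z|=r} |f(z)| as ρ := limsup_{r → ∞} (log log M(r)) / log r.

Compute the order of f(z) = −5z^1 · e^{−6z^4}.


M(r) = max_{|z|=r} |-5|·|z|^1·|e^{−6z^4}| = 5·r^1 · e^{6r^4} (the factors attain their maxima compatibly on |z|=r). Then log M(r) = log 5 + 1·log r + 6r^4, dominated by the last term, so log log M(r) ~ 4·log r. The polynomial factor -5z^1 contributes only a log r term and does not affect the order. ρ = 4.
Therefore ρ = 4.

Order ρ = 4.


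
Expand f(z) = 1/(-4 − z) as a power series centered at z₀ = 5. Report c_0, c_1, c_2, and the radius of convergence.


Let w = z − z₀, so z = z₀ + w.
Then -4 − z = -4 − (z₀ + w) = (-4 − z₀) − w = -9 − w.
f(z) = 1/(-9 − w) = (1/(-9)) · 1/(1 − w/(-9)) = Σ_{n≥0} w^n / (-9)^(n+1).
So c_n = 1/(-9)^(n+1):
  c_0 = 1/(-9)^1 = -1/9.
  c_1 = 1/(-9)^2 = 1/81.
  c_2 = 1/(-9)^3 = -1/729.
The series is valid for |w/d| < 1, i.e. |z − z₀| < |d|.
Radius of convergence: R = |-4 − z₀| = |-9| = 9 (distance from z₀ to the singularity z = -4).

c_0 = -1/9, c_1 = 1/81, c_2 = -1/729; R = 9.


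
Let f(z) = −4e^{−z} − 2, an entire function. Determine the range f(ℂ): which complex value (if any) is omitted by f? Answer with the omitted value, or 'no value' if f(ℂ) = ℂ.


Little Picard bounds the complement of f(ℂ) to at most one point.
e^{−z} is never zero on ℂ, so -4·e^{−z} takes every value in ℂ ∖ {0}. Adding -2 shifts the range to ℂ ∖ {-2}. Thus f omits exactly the value -2.

Omitted value: -2.


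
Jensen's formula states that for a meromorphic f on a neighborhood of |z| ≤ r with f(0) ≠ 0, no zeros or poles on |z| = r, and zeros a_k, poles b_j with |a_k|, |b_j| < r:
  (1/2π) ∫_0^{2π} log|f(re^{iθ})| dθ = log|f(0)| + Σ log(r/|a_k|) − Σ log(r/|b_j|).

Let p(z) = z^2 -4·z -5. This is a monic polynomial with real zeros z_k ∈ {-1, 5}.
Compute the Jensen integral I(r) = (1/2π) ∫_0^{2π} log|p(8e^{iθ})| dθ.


Zeros: -1, 5; r = 8.
Inside |z| < r: -1, 5. Outside (|z| ≥ r): ∅.
p(0) = -5, so log|p(0)| = log(5) = 1.6094.
Apply Jensen: I(r) = log|p(0)| + Σ_k log(r/|z_k|), summed over zeros inside |z| < r.
  log(r/|z_k|) for z_k = -1: log(8/1) = 2.0794
  log(r/|z_k|) for z_k = 5: log(8/5) = 0.4700
Sum over inside zeros: 2.5494.
I(r) = log|p(0)| + (inside sum) = 1.6094 + 2.5494 = 4.1589.
Closed form (all zeros inside, monic): I(r) = n·log(r) = 2·log(8) = 4.1589. ✓

I(r) ≈ 4.1589.


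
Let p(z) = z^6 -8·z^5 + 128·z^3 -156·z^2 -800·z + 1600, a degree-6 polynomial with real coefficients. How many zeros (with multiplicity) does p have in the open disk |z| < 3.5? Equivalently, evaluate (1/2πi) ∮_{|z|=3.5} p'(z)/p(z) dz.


The zeros of p are: 4, 4, (-3 + 1i), (-3 - 1i), (3 + 1i), (3 - 1i).
Their magnitudes are: 4, 4, 3.162, 3.162, 3.162, 3.162.
Zeros with |z| < R = 3.5: (-3 + 1i), (-3 - 1i), (3 + 1i), (3 - 1i).
Count = 4.
By the argument principle, (1/2πi) ∮_{|z|=R} p'(z)/p(z) dz equals exactly this count.

Number of zeros inside |z| < 3.5: 4.


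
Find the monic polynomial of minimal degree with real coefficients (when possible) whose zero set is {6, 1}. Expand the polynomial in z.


The polynomial is p(z) = ∏_{α ∈ S} (z − α), where S = {6, 1}.
Expanding the product yields: p(z) = z^2 -7·z + 6.
The resulting polynomial has degree 2 and real coefficients as required.

p(z) = z^2 -7·z + 6.


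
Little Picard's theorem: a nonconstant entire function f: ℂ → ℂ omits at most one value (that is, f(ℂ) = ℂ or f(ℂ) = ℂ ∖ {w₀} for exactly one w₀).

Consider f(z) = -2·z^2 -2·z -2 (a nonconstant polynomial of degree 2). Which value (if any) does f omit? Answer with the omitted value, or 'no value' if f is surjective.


Little Picard bounds the complement of f(ℂ) to at most one point.
For every w ∈ ℂ, the equation p(z) − w = 0 is a nonconstant polynomial in z and hence has at least one root by the fundamental theorem of algebra. So p is surjective onto ℂ, omitting no value.

Omitted value: no value.


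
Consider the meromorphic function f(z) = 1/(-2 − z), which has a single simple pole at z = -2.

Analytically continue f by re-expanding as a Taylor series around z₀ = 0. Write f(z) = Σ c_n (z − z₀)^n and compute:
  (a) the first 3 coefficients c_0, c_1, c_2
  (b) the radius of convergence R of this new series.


Let w = z − z₀, so z = z₀ + w.
Then -2 − z = -2 − (z₀ + w) = (-2 − z₀) − w = -2 − w.
f(z) = 1/(-2 − w) = (1/(-2)) · 1/(1 − w/(-2)) = Σ_{n≥0} w^n / (-2)^(n+1).
So c_n = 1/(-2)^(n+1):
  c_0 = 1/(-2)^1 = -1/2.
  c_1 = 1/(-2)^2 = 1/4.
  c_2 = 1/(-2)^3 = -1/8.
The series is valid for |w/d| < 1, i.e. |z − z₀| < |d|.
Radius of convergence: R = |-2 − z₀| = |-2| = 2 (distance from z₀ to the singularity z = -2).

c_0 = -1/2, c_1 = 1/4, c_2 = -1/8; R = 2.


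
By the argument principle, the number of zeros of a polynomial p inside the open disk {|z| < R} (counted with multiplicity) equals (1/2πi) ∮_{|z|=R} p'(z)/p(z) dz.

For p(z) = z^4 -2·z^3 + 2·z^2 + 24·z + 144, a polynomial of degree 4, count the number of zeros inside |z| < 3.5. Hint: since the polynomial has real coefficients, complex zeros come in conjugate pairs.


The zeros of p are: (-2 + 2i), (-2 - 2i), (3 + 3i), (3 - 3i).
Their magnitudes are: 2.828, 2.828, 4.243, 4.243.
Zeros with |z| < R = 3.5: (-2 + 2i), (-2 - 2i).
Count = 2.
By the argument principle, (1/2πi) ∮_{|z|=R} p'(z)/p(z) dz equals exactly this count.

Number of zeros inside |z| < 3.5: 2.


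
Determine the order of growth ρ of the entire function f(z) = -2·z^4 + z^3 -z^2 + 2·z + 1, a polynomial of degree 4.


|f(z)| ≤ Σ|c_k|·r^k = O(r^4) as r → ∞. Polynomial growth is O(e^{r^ε}) for every ε > 0 (since r^4/e^{r^ε} → 0), so ρ ≤ ε for all ε > 0, i.e. ρ = 0. Every nonconstant polynomial has order 0.
Therefore ρ = 0.

Order ρ = 0.


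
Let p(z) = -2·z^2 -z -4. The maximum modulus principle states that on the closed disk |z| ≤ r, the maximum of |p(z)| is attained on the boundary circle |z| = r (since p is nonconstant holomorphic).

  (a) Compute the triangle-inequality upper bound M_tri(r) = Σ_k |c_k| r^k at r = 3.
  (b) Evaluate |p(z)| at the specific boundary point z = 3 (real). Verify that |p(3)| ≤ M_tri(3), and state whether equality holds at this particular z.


Coefficients: c_0 = -4, c_1 = -1, c_2 = -2. Radius r = 3.
Part (a). Triangle bound: M_tri(r) = Σ_k |c_k| r^k
  = |-4|·3^0 + |-1|·3^1 + |-2|·3^2
  = 4 + 3 + 18 = 25.
This bounds M(r) := max_{|z|=r} |p(z)| from above; equality holds iff all terms c_k z^k can be made to align in phase at a single z on |z|=r.
Part (b). At z = 3 (real, on the circle |z| = r):
  p(3) = (-4)·3^0 + (-1)·3^1 + (-2)·3^2 = -25.
  |p(3)| = 25.
Since all nonzero coefficients share the same sign, |p(3)| = 25 = M_tri(3); the triangle bound is attained at z = 3, so in fact M(r) = 25.

M_tri(3) = 25; |p(3)| = 25; equality at z=3: yes.


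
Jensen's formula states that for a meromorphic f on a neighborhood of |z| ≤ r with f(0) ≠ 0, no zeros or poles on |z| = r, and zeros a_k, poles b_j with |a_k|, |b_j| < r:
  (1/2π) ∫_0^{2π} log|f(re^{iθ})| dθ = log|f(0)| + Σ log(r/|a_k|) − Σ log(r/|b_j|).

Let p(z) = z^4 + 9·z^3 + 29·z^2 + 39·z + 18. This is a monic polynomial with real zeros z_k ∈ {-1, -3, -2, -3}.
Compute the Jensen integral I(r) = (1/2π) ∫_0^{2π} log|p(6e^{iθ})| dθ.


Zeros: -3, -3, -2, -1; r = 6.
Inside |z| < r: -3, -3, -2, -1. Outside (|z| ≥ r): ∅.
p(0) = 18, so log|p(0)| = log(18) = 2.8904.
Apply Jensen: I(r) = log|p(0)| + Σ_k log(r/|z_k|), summed over zeros inside |z| < r.
  log(r/|z_k|) for z_k = -1: log(6/1) = 1.7918
  log(r/|z_k|) for z_k = -3: log(6/3) = 0.6931
  log(r/|z_k|) for z_k = -2: log(6/2) = 1.0986
  log(r/|z_k|) for z_k = -3: log(6/3) = 0.6931
Sum over inside zeros: 4.2767.
I(r) = log|p(0)| + (inside sum) = 2.8904 + 4.2767 = 7.1670.
Closed form (all zeros inside, monic): I(r) = n·log(r) = 4·log(6) = 7.1670. ✓

I(r) ≈ 7.1670.


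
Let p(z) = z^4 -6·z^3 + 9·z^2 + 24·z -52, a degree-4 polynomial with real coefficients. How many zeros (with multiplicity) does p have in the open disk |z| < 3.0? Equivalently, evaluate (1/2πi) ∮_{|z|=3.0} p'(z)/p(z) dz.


The zeros of p are: -2, (3 + 2i), (3 - 2i), 2.
Their magnitudes are: 2, 3.606, 3.606, 2.
Zeros with |z| < R = 3.0: -2, 2.
Count = 2.
By the argument principle, (1/2πi) ∮_{|z|=R} p'(z)/p(z) dz equals exactly this count.

Number of zeros inside |z| < 3.0: 2.


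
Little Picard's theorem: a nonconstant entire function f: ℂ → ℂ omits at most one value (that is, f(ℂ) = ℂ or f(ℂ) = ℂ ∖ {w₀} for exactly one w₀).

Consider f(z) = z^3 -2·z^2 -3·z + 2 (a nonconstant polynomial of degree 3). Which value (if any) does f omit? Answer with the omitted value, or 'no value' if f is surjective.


Little Picard bounds the complement of f(ℂ) to at most one point.
For every w ∈ ℂ, the equation p(z) − w = 0 is a nonconstant polynomial in z and hence has at least one root by the fundamental theorem of algebra. So p is surjective onto ℂ, omitting no value.

Omitted value: no value.


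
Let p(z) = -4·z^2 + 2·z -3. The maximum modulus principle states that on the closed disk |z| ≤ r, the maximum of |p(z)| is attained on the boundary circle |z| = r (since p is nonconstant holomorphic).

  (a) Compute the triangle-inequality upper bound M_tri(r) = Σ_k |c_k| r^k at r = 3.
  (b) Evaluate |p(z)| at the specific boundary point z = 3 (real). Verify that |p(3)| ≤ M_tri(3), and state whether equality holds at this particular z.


Coefficients: c_0 = -3, c_1 = 2, c_2 = -4. Radius r = 3.
Part (a). Triangle bound: M_tri(r) = Σ_k |c_k| r^k
  = |-3|·3^0 + |2|·3^1 + |-4|·3^2
  = 3 + 6 + 36 = 45.
This bounds M(r) := max_{|z|=r} |p(z)| from above; equality holds iff all terms c_k z^k can be made to align in phase at a single z on |z|=r.
Part (b). At z = 3 (real, on the circle |z| = r):
  p(3) = (-3)·3^0 + (2)·3^1 + (-4)·3^2 = -33.
  |p(3)| = 33.
Check: |p(3)| = 33 ≤ 45 = M_tri(3). ✓ Equality does not hold at z = 3 (the coefficients have mixed signs, so the terms do not all align in phase there).

M_tri(3) = 45; |p(3)| = 33; equality at z=3: no.


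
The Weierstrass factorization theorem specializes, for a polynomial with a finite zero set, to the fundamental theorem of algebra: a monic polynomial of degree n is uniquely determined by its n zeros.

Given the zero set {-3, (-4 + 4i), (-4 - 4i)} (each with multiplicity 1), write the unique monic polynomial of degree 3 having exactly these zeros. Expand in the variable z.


The polynomial is p(z) = ∏_{α ∈ S} (z − α), where S = {-3, (-4 + 4i), (-4 - 4i)}.
Expanding the product yields: p(z) = z^3 + 11·z^2 + 56·z + 96.
Note conjugate pairs combine to real quadratics: (z − (-4+4i))(z − (-4−4i)) = z² + 8z + 32.
The resulting polynomial has degree 3 and real coefficients as required.

p(z) = z^3 + 11·z^2 + 56·z + 96.


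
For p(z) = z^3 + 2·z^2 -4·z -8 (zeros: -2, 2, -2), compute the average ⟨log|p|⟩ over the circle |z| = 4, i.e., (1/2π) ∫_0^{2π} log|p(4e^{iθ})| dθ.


Zeros: -2, -2, 2; r = 4.
Inside |z| < r: -2, -2, 2. Outside (|z| ≥ r): ∅.
p(0) = -8, so log|p(0)| = log(8) = 2.0794.
Apply Jensen: I(r) = log|p(0)| + Σ_k log(r/|z_k|), summed over zeros inside |z| < r.
  log(r/|z_k|) for z_k = -2: log(4/2) = 0.6931
  log(r/|z_k|) for z_k = 2: log(4/2) = 0.6931
  log(r/|z_k|) for z_k = -2: log(4/2) = 0.6931
Sum over inside zeros: 2.0794.
I(r) = log|p(0)| + (inside sum) = 2.0794 + 2.0794 = 4.1589.
Closed form (all zeros inside, monic): I(r) = n·log(r) = 3·log(4) = 4.1589. ✓

I(r) ≈ 4.1589.


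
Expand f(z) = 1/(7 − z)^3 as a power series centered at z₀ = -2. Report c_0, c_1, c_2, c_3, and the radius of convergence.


Let w = z − z₀, so z = z₀ + w.
Then 7 − z = 7 − (z₀ + w) = (7 − z₀) − w = 9 − w.
f(z) = 1/(9 − w)^3 = (1/(9)^3) · (1 − w/(9))^{−3}.
By the binomial series (1−u)^{−3} = Σ_{n≥0} C(n+2, 2) u^n for |u|<1, with u = w/(9):
  c_n = C(n+2, 2) / (9)^(n+3).
  c_0 = 1/(9)^3 = 1/729.
  c_1 = 3/(9)^4 = 1/2187.
  c_2 = 6/(9)^5 = 2/19683.
  c_3 = 10/(9)^6 = 10/531441.
The series is valid for |w/d| < 1, i.e. |z − z₀| < |d|.
Radius of convergence: R = |7 − z₀| = |9| = 9 (distance from z₀ to the singularity z = 7).

c_0 = 1/729, c_1 = 1/2187, c_2 = 2/19683, c_3 = 10/531441; R = 9.


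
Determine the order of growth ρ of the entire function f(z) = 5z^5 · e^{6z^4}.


M(r) = max_{|z|=r} |5|·|z|^5·|e^{6z^4}| = 5·r^5 · e^{6r^4} (the factors attain their maxima compatibly on |z|=r). Then log M(r) = log 5 + 5·log r + 6r^4, dominated by the last term, so log log M(r) ~ 4·log r. The polynomial factor 5z^5 contributes only a log r term and does not affect the order. ρ = 4.
Therefore ρ = 4.

Order ρ = 4.


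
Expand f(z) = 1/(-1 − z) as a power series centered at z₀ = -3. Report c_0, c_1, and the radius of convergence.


Let w = z − z₀, so z = z₀ + w.
Then -1 − z = -1 − (z₀ + w) = (-1 − z₀) − w = 2 − w.
f(z) = 1/(2 − w) = (1/(2)) · 1/(1 − w/(2)) = Σ_{n≥0} w^n / (2)^(n+1).
So c_n = 1/(2)^(n+1):
  c_0 = 1/(2)^1 = 1/2.
  c_1 = 1/(2)^2 = 1/4.
The series is valid for |w/d| < 1, i.e. |z − z₀| < |d|.
Radius of convergence: R = |-1 − z₀| = |2| = 2 (distance from z₀ to the singularity z = -1).

c_0 = 1/2, c_1 = 1/4; R = 2.


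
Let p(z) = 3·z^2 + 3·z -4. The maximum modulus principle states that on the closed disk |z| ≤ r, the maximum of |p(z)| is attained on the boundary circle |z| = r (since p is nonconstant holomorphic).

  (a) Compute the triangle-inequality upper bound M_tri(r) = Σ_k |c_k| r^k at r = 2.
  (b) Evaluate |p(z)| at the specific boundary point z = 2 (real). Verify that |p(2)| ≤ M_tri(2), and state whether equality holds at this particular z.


Coefficients: c_0 = -4, c_1 = 3, c_2 = 3. Radius r = 2.
Part (a). Triangle bound: M_tri(r) = Σ_k |c_k| r^k
  = |-4|·2^0 + |3|·2^1 + |3|·2^2
  = 4 + 6 + 12 = 22.
This bounds M(r) := max_{|z|=r} |p(z)| from above; equality holds iff all terms c_k z^k can be made to align in phase at a single z on |z|=r.
Part (b). At z = 2 (real, on the circle |z| = r):
  p(2) = (-4)·2^0 + (3)·2^1 + (3)·2^2 = 14.
  |p(2)| = 14.
Check: |p(2)| = 14 ≤ 22 = M_tri(2). ✓ Equality does not hold at z = 2 (the coefficients have mixed signs, so the terms do not all align in phase there).

M_tri(2) = 22; |p(2)| = 14; equality at z=2: no.


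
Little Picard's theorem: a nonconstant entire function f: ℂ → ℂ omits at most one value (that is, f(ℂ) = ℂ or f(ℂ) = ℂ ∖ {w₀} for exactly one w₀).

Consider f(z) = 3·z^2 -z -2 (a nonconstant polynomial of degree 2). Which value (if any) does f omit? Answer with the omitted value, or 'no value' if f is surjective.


Little Picard bounds the complement of f(ℂ) to at most one point.
For every w ∈ ℂ, the equation p(z) − w = 0 is a nonconstant polynomial in z and hence has at least one root by the fundamental theorem of algebra. So p is surjective onto ℂ, omitting no value.

Omitted value: no value.


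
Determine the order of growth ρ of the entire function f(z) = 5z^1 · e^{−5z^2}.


M(r) = max_{|z|=r} |5|·|z|^1·|e^{−5z^2}| = 5·r^1 · e^{5r^2} (the factors attain their maxima compatibly on |z|=r). Then log M(r) = log 5 + 1·log r + 5r^2, dominated by the last term, so log log M(r) ~ 2·log r. The polynomial factor 5z^1 contributes only a log r term and does not affect the order. ρ = 2.
Therefore ρ = 2.

Order ρ = 2.


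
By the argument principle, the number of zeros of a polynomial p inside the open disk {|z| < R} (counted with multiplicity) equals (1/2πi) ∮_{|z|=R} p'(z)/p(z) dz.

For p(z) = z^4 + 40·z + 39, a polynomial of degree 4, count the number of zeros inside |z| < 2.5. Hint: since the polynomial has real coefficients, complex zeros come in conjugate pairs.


The zeros of p are: (2 + 3i), (2 - 3i), -1, -3.
Their magnitudes are: 3.606, 3.606, 1, 3.
Zeros with |z| < R = 2.5: -1.
Count = 1.
By the argument principle, (1/2πi) ∮_{|z|=R} p'(z)/p(z) dz equals exactly this count.

Number of zeros inside |z| < 2.5: 1.


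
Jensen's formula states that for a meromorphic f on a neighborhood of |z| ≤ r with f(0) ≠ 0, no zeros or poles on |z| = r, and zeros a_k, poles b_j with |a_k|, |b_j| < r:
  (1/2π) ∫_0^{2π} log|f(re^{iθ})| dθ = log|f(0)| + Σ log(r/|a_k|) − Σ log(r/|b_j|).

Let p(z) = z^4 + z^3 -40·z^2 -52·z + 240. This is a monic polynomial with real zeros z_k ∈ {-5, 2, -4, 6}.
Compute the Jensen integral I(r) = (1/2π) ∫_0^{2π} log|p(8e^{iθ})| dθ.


Zeros: -5, -4, 2, 6; r = 8.
Inside |z| < r: -5, -4, 2, 6. Outside (|z| ≥ r): ∅.
p(0) = 240, so log|p(0)| = log(240) = 5.4806.
Apply Jensen: I(r) = log|p(0)| + Σ_k log(r/|z_k|), summed over zeros inside |z| < r.
  log(r/|z_k|) for z_k = -5: log(8/5) = 0.4700
  log(r/|z_k|) for z_k = 2: log(8/2) = 1.3863
  log(r/|z_k|) for z_k = -4: log(8/4) = 0.6931
  log(r/|z_k|) for z_k = 6: log(8/6) = 0.2877
Sum over inside zeros: 2.8371.
I(r) = log|p(0)| + (inside sum) = 5.4806 + 2.8371 = 8.3178.
Closed form (all zeros inside, monic): I(r) = n·log(r) = 4·log(8) = 8.3178. ✓

I(r) ≈ 8.3178.


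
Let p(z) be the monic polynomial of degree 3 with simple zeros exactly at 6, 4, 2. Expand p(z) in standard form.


The polynomial is p(z) = ∏_{α ∈ S} (z − α), where S = {6, 4, 2}.
Expanding the product yields: p(z) = z^3 -12·z^2 + 44·z -48.
The resulting polynomial has degree 3 and real coefficients as required.

p(z) = z^3 -12·z^2 + 44·z -48.


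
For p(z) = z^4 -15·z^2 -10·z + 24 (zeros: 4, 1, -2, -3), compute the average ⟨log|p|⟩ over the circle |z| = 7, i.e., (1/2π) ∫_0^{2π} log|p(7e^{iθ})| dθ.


Zeros: -3, -2, 1, 4; r = 7.
Inside |z| < r: -3, -2, 1, 4. Outside (|z| ≥ r): ∅.
p(0) = 24, so log|p(0)| = log(24) = 3.1781.
Apply Jensen: I(r) = log|p(0)| + Σ_k log(r/|z_k|), summed over zeros inside |z| < r.
  log(r/|z_k|) for z_k = 4: log(7/4) = 0.5596
  log(r/|z_k|) for z_k = 1: log(7/1) = 1.9459
  log(r/|z_k|) for z_k = -2: log(7/2) = 1.2528
  log(r/|z_k|) for z_k = -3: log(7/3) = 0.8473
Sum over inside zeros: 4.6056.
I(r) = log|p(0)| + (inside sum) = 3.1781 + 4.6056 = 7.7836.
Closed form (all zeros inside, monic): I(r) = n·log(r) = 4·log(7) = 7.7836. ✓

I(r) ≈ 7.7836.


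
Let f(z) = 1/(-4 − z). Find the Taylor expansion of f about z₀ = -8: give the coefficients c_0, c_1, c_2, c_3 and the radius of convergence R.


Let w = z − z₀, so z = z₀ + w.
Then -4 − z = -4 − (z₀ + w) = (-4 − z₀) − w = 4 − w.
f(z) = 1/(4 − w) = (1/(4)) · 1/(1 − w/(4)) = Σ_{n≥0} w^n / (4)^(n+1).
So c_n = 1/(4)^(n+1):
  c_0 = 1/(4)^1 = 1/4.
  c_1 = 1/(4)^2 = 1/16.
  c_2 = 1/(4)^3 = 1/64.
  c_3 = 1/(4)^4 = 1/256.
The series is valid for |w/d| < 1, i.e. |z − z₀| < |d|.
Radius of convergence: R = |-4 − z₀| = |4| = 4 (distance from z₀ to the singularity z = -4).

c_0 = 1/4, c_1 = 1/16, c_2 = 1/64, c_3 = 1/256; R = 4.


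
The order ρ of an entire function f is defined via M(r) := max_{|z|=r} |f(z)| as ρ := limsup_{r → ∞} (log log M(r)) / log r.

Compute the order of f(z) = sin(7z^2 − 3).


Write sin(w) = (e^{iw} ± e^{−iw})/(2 or 2i), so |sin(w)| ≤ e^{|w|}. With w = 7z^2 − 3, |w| ≤ 7r^2 + 3 on |z|=r, giving M(r) ≤ e^{7r^2 + 3} and ρ ≤ 2. For the lower bound, choose z on |z|=r with 7z^2 purely imaginary of modulus 7r^2; then |sin(7z^2 − 3)| grows like e^{7r^2}/2, so ρ ≥ 2. Hence ρ = 2.
Therefore ρ = 2.

Order ρ = 2.


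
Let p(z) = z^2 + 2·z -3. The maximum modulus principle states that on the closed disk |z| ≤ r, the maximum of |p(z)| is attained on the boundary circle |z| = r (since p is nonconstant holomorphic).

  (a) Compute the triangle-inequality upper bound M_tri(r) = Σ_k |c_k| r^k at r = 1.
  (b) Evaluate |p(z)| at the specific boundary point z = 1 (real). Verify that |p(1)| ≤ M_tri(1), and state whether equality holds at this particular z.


Coefficients: c_0 = -3, c_1 = 2, c_2 = 1. Radius r = 1.
Part (a). Triangle bound: M_tri(r) = Σ_k |c_k| r^k
  = |-3|·1^0 + |2|·1^1 + |1|·1^2
  = 3 + 2 + 1 = 6.
This bounds M(r) := max_{|z|=r} |p(z)| from above; equality holds iff all terms c_k z^k can be made to align in phase at a single z on |z|=r.
Part (b). At z = 1 (real, on the circle |z| = r):
  p(1) = (-3)·1^0 + (2)·1^1 + (1)·1^2 = 0.
  |p(1)| = 0.
Check: |p(1)| = 0 ≤ 6 = M_tri(1). ✓ Equality does not hold at z = 1 (the coefficients have mixed signs, so the terms do not all align in phase there).

M_tri(1) = 6; |p(1)| = 0; equality at z=1: no.


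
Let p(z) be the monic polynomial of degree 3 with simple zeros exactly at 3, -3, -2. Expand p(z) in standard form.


The polynomial is p(z) = ∏_{α ∈ S} (z − α), where S = {3, -3, -2}.
Expanding the product yields: p(z) = z^3 + 2·z^2 -9·z -18.
The resulting polynomial has degree 3 and real coefficients as required.

p(z) = z^3 + 2·z^2 -9·z -18.


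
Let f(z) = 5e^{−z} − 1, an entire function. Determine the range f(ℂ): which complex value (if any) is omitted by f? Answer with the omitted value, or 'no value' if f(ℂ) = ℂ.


Little Picard bounds the complement of f(ℂ) to at most one point.
e^{−z} is never zero on ℂ, so 5·e^{−z} takes every value in ℂ ∖ {0}. Adding -1 shifts the range to ℂ ∖ {-1}. Thus f omits exactly the value -1.

Omitted value: -1.


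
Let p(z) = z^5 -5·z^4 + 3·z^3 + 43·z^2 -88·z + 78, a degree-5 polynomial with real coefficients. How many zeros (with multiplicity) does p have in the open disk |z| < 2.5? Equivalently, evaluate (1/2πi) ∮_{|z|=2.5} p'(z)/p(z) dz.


The zeros of p are: (3 + 2i), (3 - 2i), -3, (1 + 1i), (1 - 1i).
Their magnitudes are: 3.606, 3.606, 3, 1.414, 1.414.
Zeros with |z| < R = 2.5: (1 + 1i), (1 - 1i).
Count = 2.
By the argument principle, (1/2πi) ∮_{|z|=R} p'(z)/p(z) dz equals exactly this count.

Number of zeros inside |z| < 2.5: 2.


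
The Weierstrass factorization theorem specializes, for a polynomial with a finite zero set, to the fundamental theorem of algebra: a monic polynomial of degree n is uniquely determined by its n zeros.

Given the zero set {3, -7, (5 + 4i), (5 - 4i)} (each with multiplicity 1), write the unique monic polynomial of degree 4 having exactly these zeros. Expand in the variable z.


The polynomial is p(z) = ∏_{α ∈ S} (z − α), where S = {3, -7, (5 + 4i), (5 - 4i)}.
Expanding the product yields: p(z) = z^4 -6·z^3 -20·z^2 + 374·z -861.
Note conjugate pairs combine to real quadratics: (z − (5+4i))(z − (5−4i)) = z² − 10z + 41.
The resulting polynomial has degree 4 and real coefficients as required.

p(z) = z^4 -6·z^3 -20·z^2 + 374·z -861.


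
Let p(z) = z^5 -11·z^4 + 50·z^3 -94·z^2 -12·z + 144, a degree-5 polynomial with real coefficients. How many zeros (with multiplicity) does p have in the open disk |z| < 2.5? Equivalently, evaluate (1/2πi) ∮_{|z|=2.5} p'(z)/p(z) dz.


The zeros of p are: (3 + 3i), (3 - 3i), 2, 4, -1.
Their magnitudes are: 4.243, 4.243, 2, 4, 1.
Zeros with |z| < R = 2.5: 2, -1.
Count = 2.
By the argument principle, (1/2πi) ∮_{|z|=R} p'(z)/p(z) dz equals exactly this count.

Number of zeros inside |z| < 2.5: 2.


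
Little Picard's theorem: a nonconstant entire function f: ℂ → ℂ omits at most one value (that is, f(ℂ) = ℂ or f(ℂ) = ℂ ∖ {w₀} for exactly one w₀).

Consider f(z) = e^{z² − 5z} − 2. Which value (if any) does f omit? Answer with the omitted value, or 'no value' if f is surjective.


Little Picard bounds the complement of f(ℂ) to at most one point.
The exponent g(z) = z² − 5z is a nonconstant polynomial, hence surjective onto ℂ. So e^{g(z)} takes every value in {e^w : w ∈ ℂ} = ℂ ∖ {0}. Adding -2 shifts the range to ℂ ∖ {-2}. f omits exactly -2.

Omitted value: -2.


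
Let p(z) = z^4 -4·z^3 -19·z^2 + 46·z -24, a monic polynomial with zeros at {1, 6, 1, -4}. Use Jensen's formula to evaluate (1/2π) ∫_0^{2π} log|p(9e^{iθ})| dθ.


Zeros: -4, 1, 1, 6; r = 9.
Inside |z| < r: -4, 1, 1, 6. Outside (|z| ≥ r): ∅.
p(0) = -24, so log|p(0)| = log(24) = 3.1781.
Apply Jensen: I(r) = log|p(0)| + Σ_k log(r/|z_k|), summed over zeros inside |z| < r.
  log(r/|z_k|) for z_k = 1: log(9/1) = 2.1972
  log(r/|z_k|) for z_k = 6: log(9/6) = 0.4055
  log(r/|z_k|) for z_k = 1: log(9/1) = 2.1972
  log(r/|z_k|) for z_k = -4: log(9/4) = 0.8109
Sum over inside zeros: 5.6108.
I(r) = log|p(0)| + (inside sum) = 3.1781 + 5.6108 = 8.7889.
Closed form (all zeros inside, monic): I(r) = n·log(r) = 4·log(9) = 8.7889. ✓

I(r) ≈ 8.7889.


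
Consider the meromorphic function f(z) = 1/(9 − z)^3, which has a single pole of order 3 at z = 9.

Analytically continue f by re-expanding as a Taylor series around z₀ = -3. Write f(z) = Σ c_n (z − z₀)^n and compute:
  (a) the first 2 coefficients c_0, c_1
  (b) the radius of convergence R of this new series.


Let w = z − z₀, so z = z₀ + w.
Then 9 − z = 9 − (z₀ + w) = (9 − z₀) − w = 12 − w.
f(z) = 1/(12 − w)^3 = (1/(12)^3) · (1 − w/(12))^{−3}.
By the binomial series (1−u)^{−3} = Σ_{n≥0} C(n+2, 2) u^n for |u|<1, with u = w/(12):
  c_n = C(n+2, 2) / (12)^(n+3).
  c_0 = 1/(12)^3 = 1/1728.
  c_1 = 3/(12)^4 = 1/6912.
The series is valid for |w/d| < 1, i.e. |z − z₀| < |d|.
Radius of convergence: R = |9 − z₀| = |12| = 12 (distance from z₀ to the singularity z = 9).

c_0 = 1/1728, c_1 = 1/6912; R = 12.


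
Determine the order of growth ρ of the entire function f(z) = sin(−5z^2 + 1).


Write sin(w) = (e^{iw} ± e^{−iw})/(2 or 2i), so |sin(w)| ≤ e^{|w|}. With w = −5z^2 + 1, |w| ≤ 5r^2 + 1 on |z|=r, giving M(r) ≤ e^{5r^2 + 1} and ρ ≤ 2. For the lower bound, choose z on |z|=r with -5z^2 purely imaginary of modulus 5r^2; then |sin(−5z^2 + 1)| grows like e^{5r^2}/2, so ρ ≥ 2. Hence ρ = 2.
Therefore ρ = 2.

Order ρ = 2.


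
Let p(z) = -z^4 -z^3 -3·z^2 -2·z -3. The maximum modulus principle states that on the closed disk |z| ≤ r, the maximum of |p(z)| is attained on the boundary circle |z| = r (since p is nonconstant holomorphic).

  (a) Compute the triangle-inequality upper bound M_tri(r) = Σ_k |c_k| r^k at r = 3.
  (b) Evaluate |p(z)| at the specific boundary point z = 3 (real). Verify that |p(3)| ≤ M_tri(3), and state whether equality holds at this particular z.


Coefficients: c_0 = -3, c_1 = -2, c_2 = -3, c_3 = -1, c_4 = -1. Radius r = 3.
Part (a). Triangle bound: M_tri(r) = Σ_k |c_k| r^k
  = |-3|·3^0 + |-2|·3^1 + |-3|·3^2 + |-1|·3^3 + |-1|·3^4
  = 3 + 6 + 27 + 27 + 81 = 144.
This bounds M(r) := max_{|z|=r} |p(z)| from above; equality holds iff all terms c_k z^k can be made to align in phase at a single z on |z|=r.
Part (b). At z = 3 (real, on the circle |z| = r):
  p(3) = (-3)·3^0 + (-2)·3^1 + (-3)·3^2 + (-1)·3^3 + (-1)·3^4 = -144.
  |p(3)| = 144.
Since all nonzero coefficients share the same sign, |p(3)| = 144 = M_tri(3); the triangle bound is attained at z = 3, so in fact M(r) = 144.

M_tri(3) = 144; |p(3)| = 144; equality at z=3: yes.
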